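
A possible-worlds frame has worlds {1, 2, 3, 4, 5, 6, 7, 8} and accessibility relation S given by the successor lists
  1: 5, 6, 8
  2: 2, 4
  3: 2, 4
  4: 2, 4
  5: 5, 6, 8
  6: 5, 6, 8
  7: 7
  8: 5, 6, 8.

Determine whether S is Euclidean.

Euclidean: yes — any two successors of a common world are S-related.

Yes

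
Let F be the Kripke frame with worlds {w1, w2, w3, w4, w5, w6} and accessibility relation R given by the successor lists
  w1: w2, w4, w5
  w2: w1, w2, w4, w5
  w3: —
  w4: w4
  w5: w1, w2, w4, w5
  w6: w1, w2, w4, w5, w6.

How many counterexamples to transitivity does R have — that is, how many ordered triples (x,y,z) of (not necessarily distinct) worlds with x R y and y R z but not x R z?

2

Enumerating: (w1,w2,w1), (w1,w5,w1).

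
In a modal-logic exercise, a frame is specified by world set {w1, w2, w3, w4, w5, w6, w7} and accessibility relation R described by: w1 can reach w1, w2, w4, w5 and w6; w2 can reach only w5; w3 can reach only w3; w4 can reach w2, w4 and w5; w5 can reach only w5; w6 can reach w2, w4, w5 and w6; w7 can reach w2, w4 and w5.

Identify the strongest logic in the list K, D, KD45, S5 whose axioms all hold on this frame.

D

Serial (axiom D): yes — every world has a successor (e.g. w1 R w1).
Euclidean (axiom 5): no — w1 R w2 and w1 R w4, but not w2 R w4.
Transitive (axiom 4): yes — every two-step R-path is closed by a direct edge.
Reflexive (axiom T): no — w2 is not related to itself.
So F validates K, D; KD45 would additionally require R to be Euclidean. The strongest is D.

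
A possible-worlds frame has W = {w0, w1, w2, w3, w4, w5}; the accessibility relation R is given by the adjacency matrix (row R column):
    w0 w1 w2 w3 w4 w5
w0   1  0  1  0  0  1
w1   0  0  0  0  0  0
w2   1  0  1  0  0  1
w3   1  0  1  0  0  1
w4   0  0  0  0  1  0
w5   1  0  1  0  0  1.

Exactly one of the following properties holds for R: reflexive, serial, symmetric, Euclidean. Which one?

Reflexive: no — w1 is not related to itself.
Serial: no — w1 has no R-successor.
Symmetric: no — w3 R w0 but not w0 R w3.
Euclidean: yes — any two successors of a common world are R-related.
Only Euclidean holds.

Euclidean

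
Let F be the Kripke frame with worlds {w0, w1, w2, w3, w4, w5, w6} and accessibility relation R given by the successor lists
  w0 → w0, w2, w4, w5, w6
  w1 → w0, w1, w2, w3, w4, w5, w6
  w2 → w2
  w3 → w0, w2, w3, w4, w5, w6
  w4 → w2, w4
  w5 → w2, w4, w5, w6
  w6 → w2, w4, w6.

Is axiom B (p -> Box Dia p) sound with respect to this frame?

No

Axiom B corresponds to the accessibility relation being symmetric.
Symmetric: no — w0 R w2 but not w2 R w0.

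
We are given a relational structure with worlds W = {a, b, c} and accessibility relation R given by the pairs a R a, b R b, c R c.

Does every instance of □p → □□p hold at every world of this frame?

The schema 4 characterises exactly the transitive frames.
Transitive: yes — every two-step R-path is closed by a direct edge.

Yes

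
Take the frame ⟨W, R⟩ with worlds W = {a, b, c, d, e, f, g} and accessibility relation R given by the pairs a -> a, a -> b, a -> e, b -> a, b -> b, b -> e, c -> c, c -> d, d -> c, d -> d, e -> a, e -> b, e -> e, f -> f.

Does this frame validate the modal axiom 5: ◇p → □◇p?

Yes

Axiom 5 corresponds to the accessibility relation being Euclidean.
Euclidean: yes — any two successors of a common world are R-related.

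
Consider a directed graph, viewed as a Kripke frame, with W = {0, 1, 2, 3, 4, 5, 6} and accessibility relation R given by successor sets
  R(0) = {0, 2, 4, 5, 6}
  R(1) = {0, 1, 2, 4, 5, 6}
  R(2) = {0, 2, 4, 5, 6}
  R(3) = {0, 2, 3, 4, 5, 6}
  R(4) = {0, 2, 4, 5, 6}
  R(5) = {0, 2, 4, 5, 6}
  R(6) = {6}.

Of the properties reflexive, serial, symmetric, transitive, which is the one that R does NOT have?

Reflexive: yes — every world is R-related to itself.
Serial: yes — every world has a successor (e.g. 0 R 0).
Symmetric: no — 0 R 6 but not 6 R 0.
Transitive: yes — every two-step R-path is closed by a direct edge.
Only symmetric fails.

symmetric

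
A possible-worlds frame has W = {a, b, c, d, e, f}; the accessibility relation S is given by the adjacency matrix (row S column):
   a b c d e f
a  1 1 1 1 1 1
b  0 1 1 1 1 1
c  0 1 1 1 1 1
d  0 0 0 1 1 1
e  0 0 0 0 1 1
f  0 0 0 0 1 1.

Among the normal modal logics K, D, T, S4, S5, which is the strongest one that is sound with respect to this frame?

Serial (axiom D): yes — every world has a successor (e.g. a S a).
Reflexive (axiom T): yes — every world is S-related to itself.
Transitive (axiom 4): yes — every two-step S-path is closed by a direct edge.
Euclidean (axiom 5): no — a S d and a S b, but not d S b.
So F validates K, D, T, S4; S5 would additionally require S to be Euclidean. The strongest is S4.

S4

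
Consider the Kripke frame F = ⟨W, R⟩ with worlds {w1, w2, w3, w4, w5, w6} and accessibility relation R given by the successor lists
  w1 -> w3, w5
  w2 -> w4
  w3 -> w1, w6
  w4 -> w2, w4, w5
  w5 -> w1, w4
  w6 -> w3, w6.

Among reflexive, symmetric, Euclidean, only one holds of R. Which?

Reflexive: no — w1 is not related to itself.
Symmetric: yes — every pair in R has its reverse in R.
Euclidean: no — w1 R w3 and w1 R w5, but not w3 R w5.
Only symmetric holds.

symmetric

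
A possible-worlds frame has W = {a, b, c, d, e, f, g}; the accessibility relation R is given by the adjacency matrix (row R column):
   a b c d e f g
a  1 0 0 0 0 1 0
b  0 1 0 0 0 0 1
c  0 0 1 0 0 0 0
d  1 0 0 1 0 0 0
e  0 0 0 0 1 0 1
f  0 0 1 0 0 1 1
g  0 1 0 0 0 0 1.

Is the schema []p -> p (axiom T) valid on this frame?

Yes

The schema T characterises exactly the reflexive frames.
Reflexive: yes — every world is R-related to itself.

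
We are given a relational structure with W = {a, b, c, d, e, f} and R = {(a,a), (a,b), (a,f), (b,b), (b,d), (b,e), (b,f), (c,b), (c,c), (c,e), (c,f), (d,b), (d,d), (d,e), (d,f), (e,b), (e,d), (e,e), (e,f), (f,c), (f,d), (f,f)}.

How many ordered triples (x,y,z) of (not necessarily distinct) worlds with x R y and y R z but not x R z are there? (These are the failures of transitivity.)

Enumerating: (a,b,d), (a,b,e), (a,f,c), (a,f,d), (b,f,c), (c,b,d), (c,e,d), (c,f,d), (d,f,c), (e,f,c), (f,c,b), (f,c,e), (f,d,b), (f,d,e).

14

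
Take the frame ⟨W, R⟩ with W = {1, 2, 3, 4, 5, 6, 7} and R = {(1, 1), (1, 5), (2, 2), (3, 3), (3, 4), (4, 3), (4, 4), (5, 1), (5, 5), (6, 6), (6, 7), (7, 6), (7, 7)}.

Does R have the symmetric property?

Yes

Symmetric: yes — every pair in R has its reverse in R.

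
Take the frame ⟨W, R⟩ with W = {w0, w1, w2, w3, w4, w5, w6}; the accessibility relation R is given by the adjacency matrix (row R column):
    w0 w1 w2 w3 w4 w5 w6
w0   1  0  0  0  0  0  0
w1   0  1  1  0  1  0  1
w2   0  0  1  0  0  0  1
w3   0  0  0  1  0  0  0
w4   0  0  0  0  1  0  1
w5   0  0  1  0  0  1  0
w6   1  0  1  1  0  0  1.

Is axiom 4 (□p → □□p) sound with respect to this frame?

No

The schema 4 characterises exactly the transitive frames.
Transitive: no — w1 R w6 and w6 R w0, but not w1 R w0.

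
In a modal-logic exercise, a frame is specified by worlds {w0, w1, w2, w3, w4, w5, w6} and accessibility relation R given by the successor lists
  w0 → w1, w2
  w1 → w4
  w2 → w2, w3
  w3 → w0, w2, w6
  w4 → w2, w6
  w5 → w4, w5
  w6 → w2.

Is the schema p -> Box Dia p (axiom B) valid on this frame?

No

The schema B characterises exactly the symmetric frames.
Symmetric: no — w0 R w1 but not w1 R w0.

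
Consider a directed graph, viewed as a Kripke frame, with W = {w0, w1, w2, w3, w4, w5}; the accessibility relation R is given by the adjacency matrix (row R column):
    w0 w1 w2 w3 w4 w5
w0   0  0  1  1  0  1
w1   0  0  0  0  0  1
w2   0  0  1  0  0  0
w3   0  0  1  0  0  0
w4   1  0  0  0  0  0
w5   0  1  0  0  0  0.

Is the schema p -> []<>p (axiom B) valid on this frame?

No

By correspondence theory, B is valid on a frame iff R is symmetric.
Symmetric: no — w0 R w2 but not w2 R w0.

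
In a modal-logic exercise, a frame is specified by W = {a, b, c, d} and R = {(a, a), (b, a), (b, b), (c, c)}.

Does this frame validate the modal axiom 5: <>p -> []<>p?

No

Axiom 5 corresponds to the accessibility relation being Euclidean.
Euclidean: no — b R a and b R b, but not a R b.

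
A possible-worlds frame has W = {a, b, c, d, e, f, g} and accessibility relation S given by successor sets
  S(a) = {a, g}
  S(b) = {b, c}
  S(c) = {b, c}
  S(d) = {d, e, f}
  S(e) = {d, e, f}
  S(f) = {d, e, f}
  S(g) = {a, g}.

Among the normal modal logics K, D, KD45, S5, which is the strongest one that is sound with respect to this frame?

Serial (axiom D): yes — every world has a successor (e.g. a S a).
Euclidean (axiom 5): yes — any two successors of a common world are S-related.
Transitive (axiom 4): yes — every two-step S-path is closed by a direct edge.
Reflexive (axiom T): yes — every world is S-related to itself.
So F validates K, D, KD45, S5. The strongest is S5.

S5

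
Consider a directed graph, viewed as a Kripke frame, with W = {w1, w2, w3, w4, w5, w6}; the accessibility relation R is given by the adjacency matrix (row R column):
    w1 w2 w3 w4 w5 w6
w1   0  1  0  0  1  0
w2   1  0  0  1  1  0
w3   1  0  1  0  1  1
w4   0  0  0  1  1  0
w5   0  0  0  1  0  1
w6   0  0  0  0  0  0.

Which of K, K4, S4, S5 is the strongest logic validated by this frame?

K

Transitive (axiom 4): no — w1 R w2 and w2 R w4, but not w1 R w4.
Reflexive (axiom T): no — w1 is not related to itself.
Euclidean (axiom 5): no — w1 R w5 and w1 R w2, but not w5 R w2.
So F validates K; K4 would additionally require R to be transitive. The strongest is K.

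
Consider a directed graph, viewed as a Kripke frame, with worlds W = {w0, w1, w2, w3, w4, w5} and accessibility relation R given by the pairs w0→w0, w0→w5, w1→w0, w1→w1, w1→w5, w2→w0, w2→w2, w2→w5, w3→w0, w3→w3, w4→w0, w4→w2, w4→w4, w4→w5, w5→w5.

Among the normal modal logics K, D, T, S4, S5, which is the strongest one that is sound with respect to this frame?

Serial (axiom D): yes — every world has a successor (e.g. w0 R w0).
Reflexive (axiom T): yes — every world is R-related to itself.
Transitive (axiom 4): no — w3 R w0 and w0 R w5, but not w3 R w5.
Euclidean (axiom 5): no — w1 R w5 and w1 R w0, but not w5 R w0.
So F validates K, D, T; S4 would additionally require R to be transitive. The strongest is T.

T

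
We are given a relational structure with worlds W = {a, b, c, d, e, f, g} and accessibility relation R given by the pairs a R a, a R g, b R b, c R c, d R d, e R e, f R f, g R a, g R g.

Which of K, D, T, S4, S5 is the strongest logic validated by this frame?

S5

Serial (axiom D): yes — every world has a successor (e.g. a R a).
Reflexive (axiom T): yes — every world is R-related to itself.
Transitive (axiom 4): yes — every two-step R-path is closed by a direct edge.
Euclidean (axiom 5): yes — any two successors of a common world are R-related.
So F validates K, D, T, S4, S5. The strongest is S5.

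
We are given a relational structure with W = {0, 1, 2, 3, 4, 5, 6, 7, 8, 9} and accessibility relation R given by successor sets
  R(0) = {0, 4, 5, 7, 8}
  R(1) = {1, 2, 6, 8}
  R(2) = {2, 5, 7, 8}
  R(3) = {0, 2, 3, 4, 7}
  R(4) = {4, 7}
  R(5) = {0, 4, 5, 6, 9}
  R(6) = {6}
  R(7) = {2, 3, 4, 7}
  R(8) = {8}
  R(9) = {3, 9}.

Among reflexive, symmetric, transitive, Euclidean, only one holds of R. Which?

Reflexive: yes — every world is R-related to itself.
Symmetric: no — 0 R 4 but not 4 R 0.
Transitive: no — 0 R 5 and 5 R 6, but not 0 R 6.
Euclidean: no — 0 R 4 and 0 R 5, but not 4 R 5.
Only reflexive holds.

reflexive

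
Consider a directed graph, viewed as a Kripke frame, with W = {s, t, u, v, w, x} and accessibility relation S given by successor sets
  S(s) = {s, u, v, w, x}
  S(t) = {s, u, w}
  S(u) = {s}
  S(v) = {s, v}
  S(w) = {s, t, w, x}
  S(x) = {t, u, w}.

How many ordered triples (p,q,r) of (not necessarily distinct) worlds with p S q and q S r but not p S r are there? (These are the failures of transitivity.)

21

Enumerating: (s,w,t), (s,x,t), (t,s,v), (t,s,x), (t,w,t), (t,w,x), (u,s,u), (u,s,v), (u,s,w), (u,s,x), (v,s,u), (v,s,w), … and 9 more.
Total: 21.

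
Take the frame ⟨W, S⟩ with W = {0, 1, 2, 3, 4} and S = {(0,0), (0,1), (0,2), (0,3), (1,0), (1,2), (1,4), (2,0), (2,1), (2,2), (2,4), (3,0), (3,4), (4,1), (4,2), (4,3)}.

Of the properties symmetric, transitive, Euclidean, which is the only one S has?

Symmetric: yes — every pair in S has its reverse in S.
Transitive: no — 0 S 1 and 1 S 4, but not 0 S 4.
Euclidean: no — 0 S 1 and 0 S 3, but not 1 S 3.
Only symmetric holds.

symmetric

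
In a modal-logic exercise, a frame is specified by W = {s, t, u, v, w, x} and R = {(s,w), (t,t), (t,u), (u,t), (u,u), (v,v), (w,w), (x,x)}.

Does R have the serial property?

Serial: yes — every world has a successor (e.g. s R w).

Yes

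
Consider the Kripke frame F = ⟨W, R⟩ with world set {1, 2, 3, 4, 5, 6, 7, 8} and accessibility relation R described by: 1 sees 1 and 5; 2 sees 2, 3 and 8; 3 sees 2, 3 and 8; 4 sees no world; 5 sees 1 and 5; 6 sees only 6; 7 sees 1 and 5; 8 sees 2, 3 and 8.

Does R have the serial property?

Serial: no — 4 has no R-successor.

No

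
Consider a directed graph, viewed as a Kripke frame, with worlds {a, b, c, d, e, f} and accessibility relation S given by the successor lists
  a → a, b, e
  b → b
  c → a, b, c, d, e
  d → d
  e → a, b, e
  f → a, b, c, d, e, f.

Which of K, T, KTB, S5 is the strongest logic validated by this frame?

Reflexive (axiom T): yes — every world is S-related to itself.
Symmetric (axiom B): no — a S b but not b S a.
Euclidean (axiom 5): no — a S b and a S e, but not b S e.
So F validates K, T; KTB would additionally require S to be symmetric. The strongest is T.

T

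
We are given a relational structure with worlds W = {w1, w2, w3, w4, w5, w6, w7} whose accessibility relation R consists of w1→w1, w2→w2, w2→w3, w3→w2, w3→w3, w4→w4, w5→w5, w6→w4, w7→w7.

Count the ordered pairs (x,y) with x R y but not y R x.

1

Enumerating: (w6,w4).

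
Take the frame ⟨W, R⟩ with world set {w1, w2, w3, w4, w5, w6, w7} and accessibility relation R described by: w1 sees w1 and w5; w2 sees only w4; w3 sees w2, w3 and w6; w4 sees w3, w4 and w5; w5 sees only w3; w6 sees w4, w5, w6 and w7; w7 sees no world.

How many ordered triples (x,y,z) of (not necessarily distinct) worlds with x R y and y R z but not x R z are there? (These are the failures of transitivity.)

Enumerating: (w1,w5,w3), (w2,w4,w3), (w2,w4,w5), (w3,w2,w4), (w3,w6,w4), (w3,w6,w5), (w3,w6,w7), (w4,w3,w2), (w4,w3,w6), (w5,w3,w2), (w5,w3,w6), (w6,w4,w3), (w6,w5,w3).

13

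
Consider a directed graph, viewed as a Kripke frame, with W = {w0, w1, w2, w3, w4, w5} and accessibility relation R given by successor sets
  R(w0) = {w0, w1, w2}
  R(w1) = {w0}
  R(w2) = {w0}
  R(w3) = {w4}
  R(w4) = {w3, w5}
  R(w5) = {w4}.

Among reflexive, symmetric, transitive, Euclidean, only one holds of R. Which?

Reflexive: no — w1 is not related to itself.
Symmetric: yes — every pair in R has its reverse in R.
Transitive: no — w1 R w0 and w0 R w2, but not w1 R w2.
Euclidean: no — w0 R w1 and w0 R w2, but not w1 R w2.
Only symmetric holds.

symmetric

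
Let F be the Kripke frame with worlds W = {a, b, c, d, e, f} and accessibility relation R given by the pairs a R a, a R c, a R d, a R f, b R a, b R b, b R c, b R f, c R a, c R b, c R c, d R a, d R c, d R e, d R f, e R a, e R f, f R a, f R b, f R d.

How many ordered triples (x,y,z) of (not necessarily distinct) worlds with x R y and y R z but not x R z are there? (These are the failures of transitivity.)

Enumerating: (a,c,b), (a,d,e), (a,f,b), (b,a,d), (b,f,d), (c,a,d), (c,a,f), (c,b,f), (d,a,d), (d,c,b), (d,f,b), (d,f,d), … and 11 more.
Total: 23.

23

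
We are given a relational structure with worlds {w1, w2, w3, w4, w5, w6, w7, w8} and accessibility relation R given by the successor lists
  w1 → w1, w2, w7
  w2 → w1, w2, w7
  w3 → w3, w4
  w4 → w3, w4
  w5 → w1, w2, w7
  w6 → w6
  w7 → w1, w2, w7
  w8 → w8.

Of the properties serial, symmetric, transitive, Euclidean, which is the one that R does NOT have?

Serial: yes — every world has a successor (e.g. w1 R w1).
Symmetric: no — w5 R w1 but not w1 R w5.
Transitive: yes — every two-step R-path is closed by a direct edge.
Euclidean: yes — any two successors of a common world are R-related.
Only symmetric fails.

symmetric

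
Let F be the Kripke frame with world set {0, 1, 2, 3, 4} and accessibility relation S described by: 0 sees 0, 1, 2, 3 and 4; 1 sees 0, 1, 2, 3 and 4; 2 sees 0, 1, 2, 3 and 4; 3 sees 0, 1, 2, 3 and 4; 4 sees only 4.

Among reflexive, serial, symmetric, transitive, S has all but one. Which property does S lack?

Reflexive: yes — every world is S-related to itself.
Serial: yes — every world has a successor (e.g. 0 S 0).
Symmetric: no — 0 S 4 but not 4 S 0.
Transitive: yes — every two-step S-path is closed by a direct edge.
Only symmetric fails.

symmetric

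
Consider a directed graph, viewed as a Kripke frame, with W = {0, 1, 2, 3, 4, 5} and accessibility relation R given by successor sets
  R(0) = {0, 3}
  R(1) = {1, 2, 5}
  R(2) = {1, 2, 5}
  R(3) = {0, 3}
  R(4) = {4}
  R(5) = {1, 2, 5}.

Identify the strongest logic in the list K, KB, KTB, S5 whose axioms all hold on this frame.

S5

Symmetric (axiom B): yes — every pair in R has its reverse in R.
Reflexive (axiom T): yes — every world is R-related to itself.
Euclidean (axiom 5): yes — any two successors of a common world are R-related.
So F validates K, KB, KTB, S5. The strongest is S5.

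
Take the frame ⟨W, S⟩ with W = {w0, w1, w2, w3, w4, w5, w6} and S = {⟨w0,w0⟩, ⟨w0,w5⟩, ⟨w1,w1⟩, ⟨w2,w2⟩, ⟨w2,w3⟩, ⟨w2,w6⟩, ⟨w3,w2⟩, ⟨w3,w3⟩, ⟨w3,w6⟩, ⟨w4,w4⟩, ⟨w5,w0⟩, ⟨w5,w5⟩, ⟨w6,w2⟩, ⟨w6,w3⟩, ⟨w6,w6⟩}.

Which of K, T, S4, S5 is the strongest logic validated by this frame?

S5

Reflexive (axiom T): yes — every world is S-related to itself.
Transitive (axiom 4): yes — every two-step S-path is closed by a direct edge.
Euclidean (axiom 5): yes — any two successors of a common world are S-related.
So F validates K, T, S4, S5. The strongest is S5.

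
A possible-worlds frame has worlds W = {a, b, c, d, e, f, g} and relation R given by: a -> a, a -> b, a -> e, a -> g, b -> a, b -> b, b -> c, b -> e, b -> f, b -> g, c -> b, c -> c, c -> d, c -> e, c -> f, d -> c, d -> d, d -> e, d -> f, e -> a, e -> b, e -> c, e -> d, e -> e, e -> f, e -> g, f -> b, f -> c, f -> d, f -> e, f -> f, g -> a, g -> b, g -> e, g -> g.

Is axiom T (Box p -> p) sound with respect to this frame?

Yes

Axiom T corresponds to the accessibility relation being reflexive.
Reflexive: yes — every world is R-related to itself.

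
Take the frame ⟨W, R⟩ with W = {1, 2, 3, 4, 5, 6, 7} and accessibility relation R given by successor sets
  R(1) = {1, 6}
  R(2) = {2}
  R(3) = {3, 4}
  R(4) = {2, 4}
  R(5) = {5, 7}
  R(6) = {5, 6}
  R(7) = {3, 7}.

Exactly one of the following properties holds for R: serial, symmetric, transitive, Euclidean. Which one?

Serial: yes — every world has a successor (e.g. 1 R 1).
Symmetric: no — 1 R 6 but not 6 R 1.
Transitive: no — 1 R 6 and 6 R 5, but not 1 R 5.
Euclidean: no — 1 R 6 and 1 R 1, but not 6 R 1.
Only serial holds.

serial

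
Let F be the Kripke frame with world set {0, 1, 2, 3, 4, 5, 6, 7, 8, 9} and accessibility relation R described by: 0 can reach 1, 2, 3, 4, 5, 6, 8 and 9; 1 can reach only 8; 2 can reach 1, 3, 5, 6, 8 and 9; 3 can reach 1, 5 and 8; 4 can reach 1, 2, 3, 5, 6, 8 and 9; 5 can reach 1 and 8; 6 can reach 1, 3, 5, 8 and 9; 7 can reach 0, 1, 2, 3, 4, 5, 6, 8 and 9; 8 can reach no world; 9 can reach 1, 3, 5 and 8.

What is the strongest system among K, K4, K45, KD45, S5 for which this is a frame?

K4

Transitive (axiom 4): yes — every two-step R-path is closed by a direct edge.
Euclidean (axiom 5): no — 0 R 1 and 0 R 2, but not 1 R 2.
Serial (axiom D): no — 8 has no R-successor.
Reflexive (axiom T): no — 0 is not related to itself.
So F validates K, K4; K45 would additionally require R to be Euclidean. The strongest is K4.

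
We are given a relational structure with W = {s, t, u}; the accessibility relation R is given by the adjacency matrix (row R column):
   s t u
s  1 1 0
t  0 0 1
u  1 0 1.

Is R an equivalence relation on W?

Reflexive: no — t is not related to itself.
Symmetric: no — s R t but not t R s.
Transitive: no — s R t and t R u, but not s R u.
So R is not an equivalence relation.

No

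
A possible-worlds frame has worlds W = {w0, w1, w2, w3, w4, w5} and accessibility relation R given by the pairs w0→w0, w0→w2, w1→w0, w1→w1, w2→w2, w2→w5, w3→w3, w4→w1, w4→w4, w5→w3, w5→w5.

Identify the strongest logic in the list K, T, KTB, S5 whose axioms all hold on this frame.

Reflexive (axiom T): yes — every world is R-related to itself.
Symmetric (axiom B): no — w0 R w2 but not w2 R w0.
Euclidean (axiom 5): no — w0 R w2 and w0 R w0, but not w2 R w0.
So F validates K, T; KTB would additionally require R to be symmetric. The strongest is T.

T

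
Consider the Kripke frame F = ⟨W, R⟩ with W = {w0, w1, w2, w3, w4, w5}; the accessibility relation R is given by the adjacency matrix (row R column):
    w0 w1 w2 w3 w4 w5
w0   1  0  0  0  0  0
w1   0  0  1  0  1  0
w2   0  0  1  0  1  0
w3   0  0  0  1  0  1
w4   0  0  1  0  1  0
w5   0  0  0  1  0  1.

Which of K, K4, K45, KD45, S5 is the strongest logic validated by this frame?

Transitive (axiom 4): yes — every two-step R-path is closed by a direct edge.
Euclidean (axiom 5): yes — any two successors of a common world are R-related.
Serial (axiom D): yes — every world has a successor (e.g. w0 R w0).
Reflexive (axiom T): no — w1 is not related to itself.
So F validates K, K4, K45, KD45; S5 would additionally require R to be reflexive. The strongest is KD45.

KD45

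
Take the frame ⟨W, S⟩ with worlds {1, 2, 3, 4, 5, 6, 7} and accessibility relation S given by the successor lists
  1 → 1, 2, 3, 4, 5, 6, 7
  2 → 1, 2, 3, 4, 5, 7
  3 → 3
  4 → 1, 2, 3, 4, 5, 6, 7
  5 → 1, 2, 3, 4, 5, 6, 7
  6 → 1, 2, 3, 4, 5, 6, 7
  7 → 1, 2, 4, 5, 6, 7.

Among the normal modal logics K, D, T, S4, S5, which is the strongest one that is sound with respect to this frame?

Serial (axiom D): yes — every world has a successor (e.g. 1 S 1).
Reflexive (axiom T): yes — every world is S-related to itself.
Transitive (axiom 4): no — 2 S 1 and 1 S 6, but not 2 S 6.
Euclidean (axiom 5): no — 1 S 2 and 1 S 6, but not 2 S 6.
So F validates K, D, T; S4 would additionally require S to be transitive. The strongest is T.

T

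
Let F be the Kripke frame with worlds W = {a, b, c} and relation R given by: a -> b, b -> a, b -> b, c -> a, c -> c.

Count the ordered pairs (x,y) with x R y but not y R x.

1

Enumerating: (c,a).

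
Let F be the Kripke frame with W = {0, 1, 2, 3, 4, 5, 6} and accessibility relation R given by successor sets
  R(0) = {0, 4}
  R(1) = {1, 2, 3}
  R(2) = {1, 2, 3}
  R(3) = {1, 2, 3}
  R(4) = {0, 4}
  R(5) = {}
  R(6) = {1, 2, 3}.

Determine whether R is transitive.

Yes

Transitive: yes — every two-step R-path is closed by a direct edge.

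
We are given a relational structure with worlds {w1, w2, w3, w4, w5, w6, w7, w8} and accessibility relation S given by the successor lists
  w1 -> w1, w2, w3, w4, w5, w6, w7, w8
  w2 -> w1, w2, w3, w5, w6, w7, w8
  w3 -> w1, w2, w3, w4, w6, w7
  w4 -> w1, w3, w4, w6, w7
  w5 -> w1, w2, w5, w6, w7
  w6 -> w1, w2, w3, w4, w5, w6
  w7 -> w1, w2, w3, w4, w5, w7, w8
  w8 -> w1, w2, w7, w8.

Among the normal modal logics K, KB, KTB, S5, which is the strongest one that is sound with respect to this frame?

Symmetric (axiom B): yes — every pair in S has its reverse in S.
Reflexive (axiom T): yes — every world is S-related to itself.
Euclidean (axiom 5): no — w1 S w2 and w1 S w4, but not w2 S w4.
So F validates K, KB, KTB; S5 would additionally require S to be Euclidean. The strongest is KTB.

KTB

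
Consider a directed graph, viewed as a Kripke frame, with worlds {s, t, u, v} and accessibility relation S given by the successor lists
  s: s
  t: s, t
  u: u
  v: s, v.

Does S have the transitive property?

Yes

Transitive: yes — every two-step S-path is closed by a direct edge.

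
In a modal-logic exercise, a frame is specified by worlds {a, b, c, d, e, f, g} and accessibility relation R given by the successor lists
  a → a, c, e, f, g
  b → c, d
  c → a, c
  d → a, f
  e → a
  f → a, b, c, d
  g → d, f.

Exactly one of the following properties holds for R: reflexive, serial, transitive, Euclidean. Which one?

serial

Reflexive: no — b is not related to itself.
Serial: yes — every world has a successor (e.g. a R a).
Transitive: no — a R f and f R b, but not a R b.
Euclidean: no — a R c and a R e, but not c R e.
Only serial holds.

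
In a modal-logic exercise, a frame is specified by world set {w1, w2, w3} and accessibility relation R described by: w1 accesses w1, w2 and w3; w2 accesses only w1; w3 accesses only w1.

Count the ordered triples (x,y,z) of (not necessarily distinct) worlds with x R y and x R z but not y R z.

4

Enumerating: (w1,w2,w2), (w1,w2,w3), (w1,w3,w2), (w1,w3,w3).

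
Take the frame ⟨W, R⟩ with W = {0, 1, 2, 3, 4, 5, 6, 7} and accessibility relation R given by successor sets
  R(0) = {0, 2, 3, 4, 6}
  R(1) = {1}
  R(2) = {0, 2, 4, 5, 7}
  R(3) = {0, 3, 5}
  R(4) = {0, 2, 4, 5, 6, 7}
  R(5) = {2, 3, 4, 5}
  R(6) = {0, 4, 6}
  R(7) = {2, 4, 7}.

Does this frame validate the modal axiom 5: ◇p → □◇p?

The schema 5 characterises exactly the Euclidean frames.
Euclidean: no — 0 R 2 and 0 R 3, but not 2 R 3.

No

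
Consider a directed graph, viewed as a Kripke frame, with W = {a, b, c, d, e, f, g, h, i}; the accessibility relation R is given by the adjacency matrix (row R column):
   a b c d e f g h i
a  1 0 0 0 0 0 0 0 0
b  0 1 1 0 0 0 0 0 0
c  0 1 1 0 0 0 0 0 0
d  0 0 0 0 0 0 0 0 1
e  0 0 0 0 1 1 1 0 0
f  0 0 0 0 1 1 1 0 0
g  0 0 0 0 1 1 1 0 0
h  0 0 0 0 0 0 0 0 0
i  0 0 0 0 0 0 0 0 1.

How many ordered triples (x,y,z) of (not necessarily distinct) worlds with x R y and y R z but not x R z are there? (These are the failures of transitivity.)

0

R is transitive; there are no such tuples.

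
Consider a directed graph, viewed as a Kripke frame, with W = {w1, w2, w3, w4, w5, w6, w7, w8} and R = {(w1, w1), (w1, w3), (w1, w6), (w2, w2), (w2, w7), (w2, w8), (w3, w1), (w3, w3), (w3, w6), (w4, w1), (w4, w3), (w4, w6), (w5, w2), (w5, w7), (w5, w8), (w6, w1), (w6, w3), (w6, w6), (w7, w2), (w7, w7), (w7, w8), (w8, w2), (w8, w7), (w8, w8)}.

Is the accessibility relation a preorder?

Reflexive: no — w4 is not related to itself.
Transitive: yes — every two-step R-path is closed by a direct edge.
So R is not a preorder.

No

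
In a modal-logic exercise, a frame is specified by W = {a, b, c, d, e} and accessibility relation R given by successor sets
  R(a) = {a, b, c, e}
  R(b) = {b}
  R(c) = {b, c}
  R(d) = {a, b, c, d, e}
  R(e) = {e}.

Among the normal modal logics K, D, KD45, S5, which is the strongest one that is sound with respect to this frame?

Serial (axiom D): yes — every world has a successor (e.g. a R a).
Euclidean (axiom 5): no — a R b and a R c, but not b R c.
Transitive (axiom 4): yes — every two-step R-path is closed by a direct edge.
Reflexive (axiom T): yes — every world is R-related to itself.
So F validates K, D; KD45 would additionally require R to be Euclidean. The strongest is D.

D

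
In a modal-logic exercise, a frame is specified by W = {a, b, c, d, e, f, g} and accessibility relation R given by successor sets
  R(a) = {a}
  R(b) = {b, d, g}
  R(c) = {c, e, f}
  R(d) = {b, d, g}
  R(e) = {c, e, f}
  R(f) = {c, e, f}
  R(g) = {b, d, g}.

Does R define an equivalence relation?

Yes

Reflexive: yes — every world is R-related to itself.
Symmetric: yes — every pair in R has its reverse in R.
Transitive: yes — every two-step R-path is closed by a direct edge.
So R is an equivalence relation.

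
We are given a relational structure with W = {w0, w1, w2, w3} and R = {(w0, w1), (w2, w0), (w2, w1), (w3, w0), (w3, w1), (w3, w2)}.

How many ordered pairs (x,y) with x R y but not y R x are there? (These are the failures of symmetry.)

Enumerating: (w0,w1), (w2,w0), (w2,w1), (w3,w0), (w3,w1), (w3,w2).

6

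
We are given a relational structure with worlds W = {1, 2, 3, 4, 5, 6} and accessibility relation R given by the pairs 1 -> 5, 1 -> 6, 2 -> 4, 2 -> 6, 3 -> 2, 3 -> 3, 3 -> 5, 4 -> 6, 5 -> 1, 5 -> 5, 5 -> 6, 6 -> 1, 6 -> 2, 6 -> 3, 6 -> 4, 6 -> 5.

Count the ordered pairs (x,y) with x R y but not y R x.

Enumerating: (2,4), (3,2), (3,5), (6,3).

4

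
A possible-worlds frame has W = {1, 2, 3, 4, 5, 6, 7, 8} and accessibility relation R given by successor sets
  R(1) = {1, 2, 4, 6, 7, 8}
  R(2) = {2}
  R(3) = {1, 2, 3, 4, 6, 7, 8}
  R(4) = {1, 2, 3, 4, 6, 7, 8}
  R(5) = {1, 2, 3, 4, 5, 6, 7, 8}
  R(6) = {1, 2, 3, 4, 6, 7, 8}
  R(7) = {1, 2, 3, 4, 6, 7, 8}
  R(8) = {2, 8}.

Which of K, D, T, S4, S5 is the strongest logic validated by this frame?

T

Serial (axiom D): yes — every world has a successor (e.g. 1 R 1).
Reflexive (axiom T): yes — every world is R-related to itself.
Transitive (axiom 4): no — 1 R 4 and 4 R 3, but not 1 R 3.
Euclidean (axiom 5): no — 1 R 2 and 1 R 4, but not 2 R 4.
So F validates K, D, T; S4 would additionally require R to be transitive. The strongest is T.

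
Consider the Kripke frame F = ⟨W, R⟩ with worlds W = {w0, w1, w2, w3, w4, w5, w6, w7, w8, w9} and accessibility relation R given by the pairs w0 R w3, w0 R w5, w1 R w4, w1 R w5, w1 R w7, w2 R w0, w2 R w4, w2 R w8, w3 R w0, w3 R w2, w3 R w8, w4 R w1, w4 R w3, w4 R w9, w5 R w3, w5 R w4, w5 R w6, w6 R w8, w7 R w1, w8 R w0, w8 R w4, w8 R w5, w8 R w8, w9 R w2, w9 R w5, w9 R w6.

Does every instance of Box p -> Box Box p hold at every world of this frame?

No

By correspondence theory, 4 is valid on a frame iff R is transitive.
Transitive: no — w0 R w3 and w3 R w2, but not w0 R w2.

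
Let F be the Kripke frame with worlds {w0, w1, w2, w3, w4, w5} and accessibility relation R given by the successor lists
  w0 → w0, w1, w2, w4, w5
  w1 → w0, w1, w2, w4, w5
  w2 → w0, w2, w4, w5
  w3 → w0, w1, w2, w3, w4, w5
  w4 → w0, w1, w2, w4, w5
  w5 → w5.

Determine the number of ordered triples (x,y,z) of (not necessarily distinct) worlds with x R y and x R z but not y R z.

28

Enumerating: (w0,w2,w1), (w0,w5,w0), (w0,w5,w1), (w0,w5,w2), (w0,w5,w4), (w1,w2,w1), (w1,w5,w0), (w1,w5,w1), (w1,w5,w2), (w1,w5,w4), (w2,w5,w0), (w2,w5,w2), … and 16 more.
Total: 28.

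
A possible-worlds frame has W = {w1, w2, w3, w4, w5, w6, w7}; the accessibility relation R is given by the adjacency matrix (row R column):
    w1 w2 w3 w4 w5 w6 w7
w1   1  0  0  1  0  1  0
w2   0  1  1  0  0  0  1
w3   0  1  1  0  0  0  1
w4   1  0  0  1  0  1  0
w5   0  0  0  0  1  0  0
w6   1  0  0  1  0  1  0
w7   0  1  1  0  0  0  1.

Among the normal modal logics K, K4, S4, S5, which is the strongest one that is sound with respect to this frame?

Transitive (axiom 4): yes — every two-step R-path is closed by a direct edge.
Reflexive (axiom T): yes — every world is R-related to itself.
Euclidean (axiom 5): yes — any two successors of a common world are R-related.
So F validates K, K4, S4, S5. The strongest is S5.

S5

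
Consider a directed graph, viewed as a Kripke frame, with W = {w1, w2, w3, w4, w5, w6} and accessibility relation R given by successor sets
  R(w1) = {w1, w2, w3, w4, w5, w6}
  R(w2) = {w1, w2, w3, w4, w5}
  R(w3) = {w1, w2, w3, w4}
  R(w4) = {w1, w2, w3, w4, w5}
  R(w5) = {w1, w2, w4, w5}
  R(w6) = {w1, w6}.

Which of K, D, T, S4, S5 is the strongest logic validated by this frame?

Serial (axiom D): yes — every world has a successor (e.g. w1 R w1).
Reflexive (axiom T): yes — every world is R-related to itself.
Transitive (axiom 4): no — w2 R w1 and w1 R w6, but not w2 R w6.
Euclidean (axiom 5): no — w1 R w2 and w1 R w6, but not w2 R w6.
So F validates K, D, T; S4 would additionally require R to be transitive. The strongest is T.

T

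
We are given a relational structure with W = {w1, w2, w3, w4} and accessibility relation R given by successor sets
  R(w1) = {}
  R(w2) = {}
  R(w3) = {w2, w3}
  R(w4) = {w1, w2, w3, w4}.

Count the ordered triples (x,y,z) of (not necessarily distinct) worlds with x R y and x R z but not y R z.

12

Enumerating: (w3,w2,w2), (w3,w2,w3), (w4,w1,w1), (w4,w1,w2), (w4,w1,w3), (w4,w1,w4), (w4,w2,w1), (w4,w2,w2), (w4,w2,w3), (w4,w2,w4), (w4,w3,w1), (w4,w3,w4).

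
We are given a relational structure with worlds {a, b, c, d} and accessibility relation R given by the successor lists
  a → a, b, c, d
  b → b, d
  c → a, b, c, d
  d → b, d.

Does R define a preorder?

Yes

Reflexive: yes — every world is R-related to itself.
Transitive: yes — every two-step R-path is closed by a direct edge.
So R is a preorder.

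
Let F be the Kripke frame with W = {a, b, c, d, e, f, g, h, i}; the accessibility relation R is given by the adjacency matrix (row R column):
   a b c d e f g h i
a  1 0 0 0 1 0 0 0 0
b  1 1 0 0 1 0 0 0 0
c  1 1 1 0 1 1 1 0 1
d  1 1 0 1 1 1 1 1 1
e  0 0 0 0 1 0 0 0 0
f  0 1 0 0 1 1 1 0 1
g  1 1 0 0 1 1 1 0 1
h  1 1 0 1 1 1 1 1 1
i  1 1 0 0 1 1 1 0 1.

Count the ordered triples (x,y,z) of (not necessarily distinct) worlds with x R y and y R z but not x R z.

3

Enumerating: (f,b,a), (f,g,a), (f,i,a).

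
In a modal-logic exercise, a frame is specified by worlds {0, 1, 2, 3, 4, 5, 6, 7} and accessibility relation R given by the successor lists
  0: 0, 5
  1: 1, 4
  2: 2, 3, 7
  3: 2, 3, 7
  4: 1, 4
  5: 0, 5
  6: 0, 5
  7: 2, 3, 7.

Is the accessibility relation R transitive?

Yes

Transitive: yes — every two-step R-path is closed by a direct edge.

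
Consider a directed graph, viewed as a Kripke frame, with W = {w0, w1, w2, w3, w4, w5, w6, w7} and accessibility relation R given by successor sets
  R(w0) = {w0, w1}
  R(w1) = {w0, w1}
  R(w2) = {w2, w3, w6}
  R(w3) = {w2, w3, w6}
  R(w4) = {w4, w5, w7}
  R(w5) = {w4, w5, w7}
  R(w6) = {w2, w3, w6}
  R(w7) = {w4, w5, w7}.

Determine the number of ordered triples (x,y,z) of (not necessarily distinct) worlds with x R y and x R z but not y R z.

0

R is Euclidean; there are no such tuples.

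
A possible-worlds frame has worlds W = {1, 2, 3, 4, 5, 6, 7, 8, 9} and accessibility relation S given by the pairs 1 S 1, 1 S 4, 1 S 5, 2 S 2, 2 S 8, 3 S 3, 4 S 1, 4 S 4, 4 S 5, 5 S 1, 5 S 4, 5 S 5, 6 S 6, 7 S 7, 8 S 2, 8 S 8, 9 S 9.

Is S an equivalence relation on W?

Yes

Reflexive: yes — every world is S-related to itself.
Symmetric: yes — every pair in S has its reverse in S.
Transitive: yes — every two-step S-path is closed by a direct edge.
So S is an equivalence relation.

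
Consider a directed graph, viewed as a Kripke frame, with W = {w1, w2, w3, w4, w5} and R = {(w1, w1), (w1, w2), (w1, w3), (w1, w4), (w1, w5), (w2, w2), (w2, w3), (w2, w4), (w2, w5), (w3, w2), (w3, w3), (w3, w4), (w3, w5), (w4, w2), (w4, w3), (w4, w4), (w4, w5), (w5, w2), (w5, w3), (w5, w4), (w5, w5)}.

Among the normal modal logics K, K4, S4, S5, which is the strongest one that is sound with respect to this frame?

S4

Transitive (axiom 4): yes — every two-step R-path is closed by a direct edge.
Reflexive (axiom T): yes — every world is R-related to itself.
Euclidean (axiom 5): no — w1 R w2 and w1 R w1, but not w2 R w1.
So F validates K, K4, S4; S5 would additionally require R to be Euclidean. The strongest is S4.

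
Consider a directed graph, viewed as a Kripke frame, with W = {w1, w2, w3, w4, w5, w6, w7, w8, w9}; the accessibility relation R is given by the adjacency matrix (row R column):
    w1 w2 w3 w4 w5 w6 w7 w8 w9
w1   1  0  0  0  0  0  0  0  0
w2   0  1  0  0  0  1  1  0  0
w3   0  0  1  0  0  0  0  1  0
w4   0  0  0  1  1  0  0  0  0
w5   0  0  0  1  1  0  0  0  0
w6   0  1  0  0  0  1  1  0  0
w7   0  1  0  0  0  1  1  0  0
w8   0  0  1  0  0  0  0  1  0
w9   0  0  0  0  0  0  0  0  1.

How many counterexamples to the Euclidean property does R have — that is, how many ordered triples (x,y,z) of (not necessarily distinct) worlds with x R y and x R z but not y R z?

R is Euclidean; there are no such tuples.

0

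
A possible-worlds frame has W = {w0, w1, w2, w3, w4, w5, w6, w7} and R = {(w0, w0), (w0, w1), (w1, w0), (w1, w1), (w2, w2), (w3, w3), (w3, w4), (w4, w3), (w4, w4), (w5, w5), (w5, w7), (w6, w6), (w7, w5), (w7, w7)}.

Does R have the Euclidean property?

Yes

Euclidean: yes — any two successors of a common world are R-related.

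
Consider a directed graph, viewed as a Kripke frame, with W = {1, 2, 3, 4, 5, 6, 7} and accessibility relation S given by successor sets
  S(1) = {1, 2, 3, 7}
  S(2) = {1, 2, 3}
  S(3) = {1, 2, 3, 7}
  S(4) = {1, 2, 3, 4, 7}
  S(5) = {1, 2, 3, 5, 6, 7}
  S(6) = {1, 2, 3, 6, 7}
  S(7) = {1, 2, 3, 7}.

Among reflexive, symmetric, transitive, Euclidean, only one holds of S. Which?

Reflexive: yes — every world is S-related to itself.
Symmetric: no — 4 S 1 but not 1 S 4.
Transitive: no — 2 S 1 and 1 S 7, but not 2 S 7.
Euclidean: no — 1 S 2 and 1 S 7, but not 2 S 7.
Only reflexive holds.

reflexive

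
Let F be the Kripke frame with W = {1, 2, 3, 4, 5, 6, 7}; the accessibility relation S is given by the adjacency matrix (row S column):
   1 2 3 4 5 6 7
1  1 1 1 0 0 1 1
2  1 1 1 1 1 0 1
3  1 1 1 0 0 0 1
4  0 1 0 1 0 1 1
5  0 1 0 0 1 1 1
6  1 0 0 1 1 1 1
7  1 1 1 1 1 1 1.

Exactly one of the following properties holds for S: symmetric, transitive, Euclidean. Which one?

Symmetric: yes — every pair in S has its reverse in S.
Transitive: no — 1 S 2 and 2 S 4, but not 1 S 4.
Euclidean: no — 1 S 2 and 1 S 6, but not 2 S 6.
Only symmetric holds.

symmetric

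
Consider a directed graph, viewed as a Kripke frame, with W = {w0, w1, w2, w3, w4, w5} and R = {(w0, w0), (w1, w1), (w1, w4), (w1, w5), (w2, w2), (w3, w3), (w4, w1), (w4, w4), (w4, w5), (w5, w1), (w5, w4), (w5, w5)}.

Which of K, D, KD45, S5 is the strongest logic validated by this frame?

Serial (axiom D): yes — every world has a successor (e.g. w0 R w0).
Euclidean (axiom 5): yes — any two successors of a common world are R-related.
Transitive (axiom 4): yes — every two-step R-path is closed by a direct edge.
Reflexive (axiom T): yes — every world is R-related to itself.
So F validates K, D, KD45, S5. The strongest is S5.

S5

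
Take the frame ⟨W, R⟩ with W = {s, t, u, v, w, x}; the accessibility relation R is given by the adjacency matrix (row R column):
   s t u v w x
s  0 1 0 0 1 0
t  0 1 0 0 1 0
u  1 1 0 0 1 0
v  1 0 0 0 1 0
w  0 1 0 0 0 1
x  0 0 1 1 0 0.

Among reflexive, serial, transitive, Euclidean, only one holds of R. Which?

serial

Reflexive: no — s is not related to itself.
Serial: yes — every world has a successor (e.g. s R t).
Transitive: no — s R w and w R x, but not s R x.
Euclidean: no — u R t and u R s, but not t R s.
Only serial holds.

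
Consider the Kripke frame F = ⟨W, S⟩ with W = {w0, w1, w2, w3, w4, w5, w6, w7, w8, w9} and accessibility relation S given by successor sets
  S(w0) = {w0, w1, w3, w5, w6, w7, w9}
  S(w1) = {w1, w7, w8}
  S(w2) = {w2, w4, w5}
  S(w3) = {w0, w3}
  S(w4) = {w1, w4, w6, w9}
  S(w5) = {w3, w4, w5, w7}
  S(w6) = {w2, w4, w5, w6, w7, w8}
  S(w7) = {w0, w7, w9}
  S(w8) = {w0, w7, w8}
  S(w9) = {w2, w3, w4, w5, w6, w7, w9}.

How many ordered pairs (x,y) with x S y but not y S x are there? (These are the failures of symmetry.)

Enumerating: (w0,w1), (w0,w5), (w0,w6), (w0,w9), (w1,w7), (w1,w8), (w2,w4), (w2,w5), (w4,w1), (w5,w3), (w5,w4), (w5,w7), … and 10 more.
Total: 22.

22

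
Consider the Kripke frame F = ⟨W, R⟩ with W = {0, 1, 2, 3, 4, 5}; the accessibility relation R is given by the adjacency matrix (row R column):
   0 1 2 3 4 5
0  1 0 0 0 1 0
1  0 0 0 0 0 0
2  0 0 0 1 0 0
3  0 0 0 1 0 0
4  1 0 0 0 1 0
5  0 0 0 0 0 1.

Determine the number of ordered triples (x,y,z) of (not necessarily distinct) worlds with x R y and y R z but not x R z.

R is transitive; there are no such tuples.

0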